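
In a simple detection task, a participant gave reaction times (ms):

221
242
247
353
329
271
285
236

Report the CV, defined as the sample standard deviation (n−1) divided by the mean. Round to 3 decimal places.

0.172

n = 8, Σ = 2184, M = 273.0000
Σ(x−M)² = 15394.000; s = √(15394.000/7) = 46.8950
CV = 46.8950 / 273.0000 = 0.17178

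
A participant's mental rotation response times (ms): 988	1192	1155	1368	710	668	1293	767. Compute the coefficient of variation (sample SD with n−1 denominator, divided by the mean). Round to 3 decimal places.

0.270

n = 8, Σ = 8141, M = 1017.6250
Σ(x−M)² = 528433.875; s = √(528433.875/7) = 274.7554
CV = 274.7554 / 1017.6250 = 0.27000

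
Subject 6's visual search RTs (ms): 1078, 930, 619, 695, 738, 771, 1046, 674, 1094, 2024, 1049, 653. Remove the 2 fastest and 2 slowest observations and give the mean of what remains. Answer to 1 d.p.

872.6 ms

Sorted: 619, 653, 674, 695, 738, 771, 930, 1046, 1049, 1078, 1094, 2024
Drop lowest 2 (619, 653) and highest 2 (1094, 2024)
Remaining (n=8): Σ = 6981, mean = 6981/8 = 872.625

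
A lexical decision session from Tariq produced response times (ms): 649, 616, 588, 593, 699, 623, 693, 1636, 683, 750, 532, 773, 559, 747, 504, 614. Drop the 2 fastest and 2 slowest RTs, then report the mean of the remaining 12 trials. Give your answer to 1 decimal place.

651.2 ms

Sorted: 504, 532, 559, 588, 593, 614, 616, 623, 649, 683, 693, 699, 747, 750, 773, 1636
Drop lowest 2 (504, 532) and highest 2 (773, 1636)
Remaining (n=12): Σ = 7814, mean = 7814/12 = 651.167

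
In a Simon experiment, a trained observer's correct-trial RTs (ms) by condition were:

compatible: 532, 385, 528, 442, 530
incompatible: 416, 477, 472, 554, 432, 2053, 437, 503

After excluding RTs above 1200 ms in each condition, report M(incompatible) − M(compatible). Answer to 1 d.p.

incompatible: exclude 2053
M(compatible) = 2417/5 = 483.400
M(incompatible) = 3291/7 = 470.143
Difference = 470.143 − 483.400 = -13.257 ms

-13.3 ms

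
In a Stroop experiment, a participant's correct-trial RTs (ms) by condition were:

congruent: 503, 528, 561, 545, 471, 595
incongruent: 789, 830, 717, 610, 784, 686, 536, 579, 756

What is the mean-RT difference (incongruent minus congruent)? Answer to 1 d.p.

164.7 ms

M(congruent) = 3203/6 = 533.833
M(incongruent) = 6287/9 = 698.556
Difference = 698.556 − 533.833 = 164.722 ms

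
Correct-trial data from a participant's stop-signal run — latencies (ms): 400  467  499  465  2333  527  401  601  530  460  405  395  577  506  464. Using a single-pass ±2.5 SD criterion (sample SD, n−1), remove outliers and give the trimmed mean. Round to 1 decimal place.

478.4 ms

n = 15, ΣRT = 9030, M = 602.000
Σ(x−M)² = 3266686.00; s = √(3266686.00/14) = 483.047
Cutoffs: 602.000 ± 2.5·483.047 → [-605.6, 1809.6]
Outside: 2333 → excluded.
Retained (n=14): Σ = 6697, mean = 6697/14 = 478.357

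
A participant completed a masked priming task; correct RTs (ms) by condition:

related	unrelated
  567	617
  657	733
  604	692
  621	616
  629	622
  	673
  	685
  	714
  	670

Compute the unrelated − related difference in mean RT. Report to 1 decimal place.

53.5 ms

M(related) = 3078/5 = 615.600
M(unrelated) = 6022/9 = 669.111
Difference = 669.111 − 615.600 = 53.511 ms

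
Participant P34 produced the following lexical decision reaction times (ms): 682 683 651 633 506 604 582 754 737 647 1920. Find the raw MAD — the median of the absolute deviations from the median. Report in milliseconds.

Sorted: 506, 582, 604, 633, 647, 651, 682, 683, 737, 754, 1920 → median = 651
|x − 651|: 31, 32, 0, 18, 145, 47, 69, 103, 86, 4, 1269
Sorted deviations: 0, 4, 18, 31, 32, 47, 69, 86, 103, 145, 1269 → MAD = 47

47 ms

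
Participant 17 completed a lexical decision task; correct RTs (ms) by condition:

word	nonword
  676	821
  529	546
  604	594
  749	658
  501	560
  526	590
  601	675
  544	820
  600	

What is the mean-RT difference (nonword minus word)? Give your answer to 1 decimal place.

65.8 ms

M(word) = 5330/9 = 592.222
M(nonword) = 5264/8 = 658.000
Difference = 658.000 − 592.222 = 65.778 ms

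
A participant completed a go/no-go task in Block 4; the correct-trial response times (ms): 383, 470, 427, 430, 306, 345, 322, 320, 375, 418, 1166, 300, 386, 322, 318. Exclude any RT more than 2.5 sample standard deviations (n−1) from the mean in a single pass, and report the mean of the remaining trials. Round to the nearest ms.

n = 15, ΣRT = 6288, M = 419.200
Σ(x−M)² = 636342.40; s = √(636342.40/14) = 213.197
Cutoffs: 419.200 ± 2.5·213.197 → [-113.8, 952.2]
Outside: 1166 → excluded.
Retained (n=14): Σ = 5122, mean = 5122/14 = 365.857

366 ms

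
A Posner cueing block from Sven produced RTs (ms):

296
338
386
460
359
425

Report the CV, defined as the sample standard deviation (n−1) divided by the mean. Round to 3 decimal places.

n = 6, Σ = 2264, M = 377.3333
Σ(x−M)² = 17679.333; s = √(17679.333/5) = 59.4632
CV = 59.4632 / 377.3333 = 0.15759

0.158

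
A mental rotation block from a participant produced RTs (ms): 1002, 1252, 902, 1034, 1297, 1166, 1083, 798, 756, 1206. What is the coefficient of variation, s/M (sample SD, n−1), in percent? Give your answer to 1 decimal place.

17.8%

n = 10, Σ = 10496, M = 1049.6000
Σ(x−M)² = 315096.400; s = √(315096.400/9) = 187.1115
CV = 187.1115 / 1049.6000 = 0.17827 = 17.827%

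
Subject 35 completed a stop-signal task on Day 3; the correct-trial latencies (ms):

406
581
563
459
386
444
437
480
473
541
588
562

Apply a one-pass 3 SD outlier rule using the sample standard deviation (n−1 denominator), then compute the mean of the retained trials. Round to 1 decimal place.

n = 12, ΣRT = 5920, M = 493.333
Σ(x−M)² = 55012.67; s = √(55012.67/11) = 70.719
Cutoffs: 493.333 ± 3·70.719 → [281.2, 705.5]
No RTs fall outside the cutoffs; all 12 retained. Mean = 5920/12 = 493.333

493.3 ms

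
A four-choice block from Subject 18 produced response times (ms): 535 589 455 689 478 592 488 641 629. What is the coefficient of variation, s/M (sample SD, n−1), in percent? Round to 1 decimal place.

n = 9, Σ = 5096, M = 566.2222
Σ(x−M)² = 53037.556; s = √(53037.556/8) = 81.4229
CV = 81.4229 / 566.2222 = 0.14380 = 14.380%

14.4%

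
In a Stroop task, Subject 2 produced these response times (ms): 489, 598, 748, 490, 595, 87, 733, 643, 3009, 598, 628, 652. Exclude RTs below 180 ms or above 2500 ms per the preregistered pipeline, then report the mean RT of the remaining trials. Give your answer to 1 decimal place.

617.4 ms

Excluded: 87, 3009
Retained (n=10): Σ = 6174
Mean = 6174/10 = 617.4000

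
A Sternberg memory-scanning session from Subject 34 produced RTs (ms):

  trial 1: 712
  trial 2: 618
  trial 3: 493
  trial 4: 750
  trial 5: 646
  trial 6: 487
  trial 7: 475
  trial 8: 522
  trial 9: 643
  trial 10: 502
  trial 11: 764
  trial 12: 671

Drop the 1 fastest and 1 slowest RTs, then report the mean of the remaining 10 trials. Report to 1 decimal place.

Sorted: 475, 487, 493, 502, 522, 618, 643, 646, 671, 712, 750, 764
Drop lowest 1 (475) and highest 1 (764)
Remaining (n=10): Σ = 6044, mean = 6044/10 = 604.400

604.4 ms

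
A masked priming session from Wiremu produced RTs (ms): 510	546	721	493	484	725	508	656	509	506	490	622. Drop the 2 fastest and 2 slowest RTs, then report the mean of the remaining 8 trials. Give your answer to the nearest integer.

544 ms

Sorted: 484, 490, 493, 506, 508, 509, 510, 546, 622, 656, 721, 725
Drop lowest 2 (484, 490) and highest 2 (721, 725)
Remaining (n=8): Σ = 4350, mean = 4350/8 = 543.750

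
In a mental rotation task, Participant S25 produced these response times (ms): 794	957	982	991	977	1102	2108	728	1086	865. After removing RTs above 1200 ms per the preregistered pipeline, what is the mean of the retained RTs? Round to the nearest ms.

942 ms

Excluded: 2108
Retained (n=9): Σ = 8482
Mean = 8482/9 = 942.4444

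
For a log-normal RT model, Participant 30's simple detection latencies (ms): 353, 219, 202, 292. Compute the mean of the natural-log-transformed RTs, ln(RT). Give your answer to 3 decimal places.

5.560

ln(RT): 5.8665, 5.3891, 5.3083, 5.6768
Σ ln(RT) = 22.2406
Mean = 22.2406/4 = 5.56014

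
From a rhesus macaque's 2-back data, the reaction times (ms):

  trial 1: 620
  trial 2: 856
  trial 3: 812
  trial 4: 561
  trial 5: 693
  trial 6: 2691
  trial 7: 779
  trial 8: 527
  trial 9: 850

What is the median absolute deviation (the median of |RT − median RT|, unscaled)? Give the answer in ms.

86 ms

Sorted: 527, 561, 620, 693, 779, 812, 850, 856, 2691 → median = 779
|x − 779|: 159, 77, 33, 218, 86, 1912, 0, 252, 71
Sorted deviations: 0, 33, 71, 77, 86, 159, 218, 252, 1912 → MAD = 86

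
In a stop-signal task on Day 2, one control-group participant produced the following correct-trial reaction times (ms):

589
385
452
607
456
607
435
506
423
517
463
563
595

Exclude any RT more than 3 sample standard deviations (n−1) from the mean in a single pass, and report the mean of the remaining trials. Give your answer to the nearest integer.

508 ms

n = 13, ΣRT = 6598, M = 507.538
Σ(x−M)² = 72387.23; s = √(72387.23/12) = 77.668
Cutoffs: 507.538 ± 3·77.668 → [274.5, 740.5]
No RTs fall outside the cutoffs; all 13 retained. Mean = 6598/13 = 507.538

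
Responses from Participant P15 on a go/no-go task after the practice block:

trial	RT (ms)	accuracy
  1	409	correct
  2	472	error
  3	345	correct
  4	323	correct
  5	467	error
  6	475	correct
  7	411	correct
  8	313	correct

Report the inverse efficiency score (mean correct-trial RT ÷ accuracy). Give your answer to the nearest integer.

506 ms

Correct trials (n=6): 409, 345, 323, 475, 411, 313
Mean correct RT = 2276/6 = 379.3333 ms
Proportion correct = 6/8
IES = 379.3333 / (6/8) = 505.778 ms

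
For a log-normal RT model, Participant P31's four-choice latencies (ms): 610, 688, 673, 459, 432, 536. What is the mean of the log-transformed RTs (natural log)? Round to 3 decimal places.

6.323

ln(RT): 6.4135, 6.5338, 6.5117, 6.1291, 6.0684, 6.2841
Σ ln(RT) = 37.9406
Mean = 37.9406/6 = 6.32343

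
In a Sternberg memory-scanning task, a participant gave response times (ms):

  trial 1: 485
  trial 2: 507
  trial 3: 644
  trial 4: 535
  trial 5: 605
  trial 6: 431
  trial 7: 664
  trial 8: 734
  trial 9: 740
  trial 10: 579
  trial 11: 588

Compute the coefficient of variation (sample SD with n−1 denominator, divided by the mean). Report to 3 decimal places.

0.167

n = 11, Σ = 6512, M = 592.0000
Σ(x−M)² = 98154.000; s = √(98154.000/10) = 99.0727
CV = 99.0727 / 592.0000 = 0.16735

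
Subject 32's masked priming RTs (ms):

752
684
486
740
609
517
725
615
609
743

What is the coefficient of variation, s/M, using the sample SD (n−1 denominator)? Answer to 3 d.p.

0.148

n = 10, Σ = 6480, M = 648.0000
Σ(x−M)² = 83066.000; s = √(83066.000/9) = 96.0706
CV = 96.0706 / 648.0000 = 0.14826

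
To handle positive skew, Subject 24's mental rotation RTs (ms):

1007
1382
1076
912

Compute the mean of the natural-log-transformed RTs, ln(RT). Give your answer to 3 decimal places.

ln(RT): 6.9147, 7.2313, 6.9810, 6.8156
Σ ln(RT) = 27.9427
Mean = 27.9427/4 = 6.98567

6.986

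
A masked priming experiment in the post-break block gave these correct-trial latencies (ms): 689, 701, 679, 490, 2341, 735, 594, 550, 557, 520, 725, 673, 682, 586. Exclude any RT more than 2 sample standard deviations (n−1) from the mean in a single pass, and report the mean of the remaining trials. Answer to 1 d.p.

n = 14, ΣRT = 10522, M = 751.571
Σ(x−M)² = 2802793.43; s = √(2802793.43/13) = 464.327
Cutoffs: 751.571 ± 2·464.327 → [-177.1, 1680.2]
Outside: 2341 → excluded.
Retained (n=13): Σ = 8181, mean = 8181/13 = 629.308

629.3 ms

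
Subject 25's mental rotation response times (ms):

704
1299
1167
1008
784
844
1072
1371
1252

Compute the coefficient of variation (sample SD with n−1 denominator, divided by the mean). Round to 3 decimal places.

n = 9, Σ = 9501, M = 1055.6667
Σ(x−M)² = 454402.000; s = √(454402.000/8) = 238.3280
CV = 238.3280 / 1055.6667 = 0.22576

0.226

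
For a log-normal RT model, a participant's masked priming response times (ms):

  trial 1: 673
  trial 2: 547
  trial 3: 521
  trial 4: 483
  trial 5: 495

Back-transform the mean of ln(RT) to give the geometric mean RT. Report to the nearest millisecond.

540 ms

ln(RT): 6.5117, 6.3044, 6.2558, 6.1800, 6.2046
Mean ln(RT) = 31.4565/5 = 6.29130
Geometric mean = exp(6.29130) = 539.86 ms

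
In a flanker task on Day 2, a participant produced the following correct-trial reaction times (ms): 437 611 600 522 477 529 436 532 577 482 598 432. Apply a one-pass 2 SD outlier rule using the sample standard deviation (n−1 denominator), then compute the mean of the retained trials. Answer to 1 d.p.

519.4 ms

n = 12, ΣRT = 6233, M = 519.417
Σ(x−M)² = 49220.92; s = √(49220.92/11) = 66.893
Cutoffs: 519.417 ± 2·66.893 → [385.6, 653.2]
No RTs fall outside the cutoffs; all 12 retained. Mean = 6233/12 = 519.417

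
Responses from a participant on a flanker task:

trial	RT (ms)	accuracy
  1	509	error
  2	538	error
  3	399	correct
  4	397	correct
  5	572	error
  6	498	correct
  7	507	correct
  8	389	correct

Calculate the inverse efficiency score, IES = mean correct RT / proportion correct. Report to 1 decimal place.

Correct trials (n=5): 399, 397, 498, 507, 389
Mean correct RT = 2190/5 = 438.0000 ms
Proportion correct = 5/8
IES = 438.0000 / (5/8) = 700.800 ms

700.8 ms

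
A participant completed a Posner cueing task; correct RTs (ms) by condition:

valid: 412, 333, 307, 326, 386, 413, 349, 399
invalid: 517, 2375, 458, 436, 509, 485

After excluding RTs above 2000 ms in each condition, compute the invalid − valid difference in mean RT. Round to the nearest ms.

115 ms

invalid: exclude 2375
M(valid) = 2925/8 = 365.625
M(invalid) = 2405/5 = 481.000
Difference = 481.000 − 365.625 = 115.375 ms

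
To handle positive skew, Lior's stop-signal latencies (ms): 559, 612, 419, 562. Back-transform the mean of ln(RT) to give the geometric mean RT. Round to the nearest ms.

ln(RT): 6.3261, 6.4167, 6.0379, 6.3315
Mean ln(RT) = 25.1123/4 = 6.27806
Geometric mean = exp(6.27806) = 532.76 ms

533 ms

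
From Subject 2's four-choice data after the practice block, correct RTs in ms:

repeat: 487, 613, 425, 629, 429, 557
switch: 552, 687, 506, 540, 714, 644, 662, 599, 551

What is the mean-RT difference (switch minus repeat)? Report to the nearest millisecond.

M(repeat) = 3140/6 = 523.333
M(switch) = 5455/9 = 606.111
Difference = 606.111 − 523.333 = 82.778 ms

83 ms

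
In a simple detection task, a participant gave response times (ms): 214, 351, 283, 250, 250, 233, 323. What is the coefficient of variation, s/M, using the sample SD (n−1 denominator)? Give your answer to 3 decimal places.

n = 7, Σ = 1904, M = 272.0000
Σ(x−M)² = 14816.000; s = √(14816.000/6) = 49.6924
CV = 49.6924 / 272.0000 = 0.18269

0.183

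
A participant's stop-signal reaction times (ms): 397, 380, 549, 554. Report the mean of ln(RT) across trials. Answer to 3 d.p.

ln(RT): 5.9839, 5.9402, 6.3081, 6.3172
Σ ln(RT) = 24.5494
Mean = 24.5494/4 = 6.13734

6.137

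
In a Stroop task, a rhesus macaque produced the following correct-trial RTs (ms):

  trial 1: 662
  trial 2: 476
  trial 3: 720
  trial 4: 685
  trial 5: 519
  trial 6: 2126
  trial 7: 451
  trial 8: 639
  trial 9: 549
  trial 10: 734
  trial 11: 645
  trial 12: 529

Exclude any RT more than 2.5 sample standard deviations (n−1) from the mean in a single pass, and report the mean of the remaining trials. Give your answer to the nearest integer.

n = 12, ΣRT = 8735, M = 727.917
Σ(x−M)² = 2231074.92; s = √(2231074.92/11) = 450.361
Cutoffs: 727.917 ± 2.5·450.361 → [-398.0, 1853.8]
Outside: 2126 → excluded.
Retained (n=11): Σ = 6609, mean = 6609/11 = 600.818

601 ms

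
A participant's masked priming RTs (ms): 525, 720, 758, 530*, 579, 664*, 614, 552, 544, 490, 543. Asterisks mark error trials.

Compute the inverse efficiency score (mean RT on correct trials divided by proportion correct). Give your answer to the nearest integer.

Correct trials (n=9): 525, 720, 758, 579, 614, 552, 544, 490, 543
Mean correct RT = 5325/9 = 591.6667 ms
Proportion correct = 9/11
IES = 591.6667 / (9/11) = 723.148 ms

723 ms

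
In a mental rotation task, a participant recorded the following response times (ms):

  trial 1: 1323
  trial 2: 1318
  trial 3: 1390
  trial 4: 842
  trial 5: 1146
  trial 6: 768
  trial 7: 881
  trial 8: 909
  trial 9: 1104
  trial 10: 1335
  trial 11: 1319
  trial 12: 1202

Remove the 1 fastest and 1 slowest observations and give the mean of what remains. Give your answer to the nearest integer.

Sorted: 768, 842, 881, 909, 1104, 1146, 1202, 1318, 1319, 1323, 1335, 1390
Drop lowest 1 (768) and highest 1 (1390)
Remaining (n=10): Σ = 11379, mean = 11379/10 = 1137.900

1138 ms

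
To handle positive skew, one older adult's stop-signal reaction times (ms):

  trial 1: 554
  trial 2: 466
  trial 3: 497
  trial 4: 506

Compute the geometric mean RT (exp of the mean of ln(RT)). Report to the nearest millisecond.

505 ms

ln(RT): 6.3172, 6.1442, 6.2086, 6.2265
Mean ln(RT) = 24.8965/4 = 6.22412
Geometric mean = exp(6.22412) = 504.78 ms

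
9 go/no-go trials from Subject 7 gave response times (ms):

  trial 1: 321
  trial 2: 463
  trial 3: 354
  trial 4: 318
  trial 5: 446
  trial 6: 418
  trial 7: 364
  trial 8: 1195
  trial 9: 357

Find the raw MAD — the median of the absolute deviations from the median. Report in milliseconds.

Sorted: 318, 321, 354, 357, 364, 418, 446, 463, 1195 → median = 364
|x − 364|: 43, 99, 10, 46, 82, 54, 0, 831, 7
Sorted deviations: 0, 7, 10, 43, 46, 54, 82, 99, 831 → MAD = 46

46 ms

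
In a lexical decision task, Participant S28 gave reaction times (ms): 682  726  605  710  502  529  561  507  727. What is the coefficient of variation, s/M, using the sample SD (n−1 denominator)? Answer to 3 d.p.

0.155

n = 9, Σ = 5549, M = 616.5556
Σ(x−M)² = 73202.222; s = √(73202.222/8) = 95.6571
CV = 95.6571 / 616.5556 = 0.15515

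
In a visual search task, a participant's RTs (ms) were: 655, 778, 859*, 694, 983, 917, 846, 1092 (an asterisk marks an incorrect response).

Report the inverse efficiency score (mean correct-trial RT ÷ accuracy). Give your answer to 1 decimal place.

Correct trials (n=7): 655, 778, 694, 983, 917, 846, 1092
Mean correct RT = 5965/7 = 852.1429 ms
Proportion correct = 7/8
IES = 852.1429 / (7/8) = 973.878 ms

973.9 ms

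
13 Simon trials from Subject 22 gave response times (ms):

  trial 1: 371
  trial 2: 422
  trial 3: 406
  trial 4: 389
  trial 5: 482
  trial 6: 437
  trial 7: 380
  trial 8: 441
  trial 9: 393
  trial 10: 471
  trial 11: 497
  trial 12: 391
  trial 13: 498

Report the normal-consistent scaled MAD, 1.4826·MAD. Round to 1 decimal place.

48.9 ms

Sorted: 371, 380, 389, 391, 393, 406, 422, 437, 441, 471, 482, 497, 498 → median = 422
|x − 422| sorted: 0, 15, 16, 19, 29, 31, 33, 42, 49, 51, 60, 75, 76 → MAD = 33
Robust SD ≈ 1.4826 × 33 = 48.926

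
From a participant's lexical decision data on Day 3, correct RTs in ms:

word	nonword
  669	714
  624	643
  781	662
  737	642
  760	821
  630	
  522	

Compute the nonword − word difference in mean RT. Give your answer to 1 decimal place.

M(word) = 4723/7 = 674.714
M(nonword) = 3482/5 = 696.400
Difference = 696.400 − 674.714 = 21.686 ms

21.7 ms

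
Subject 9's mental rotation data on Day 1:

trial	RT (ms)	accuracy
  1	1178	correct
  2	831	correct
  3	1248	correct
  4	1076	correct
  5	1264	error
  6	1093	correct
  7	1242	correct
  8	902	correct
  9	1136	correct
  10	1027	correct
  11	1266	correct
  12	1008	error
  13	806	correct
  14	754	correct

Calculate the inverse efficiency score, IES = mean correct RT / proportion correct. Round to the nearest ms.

1221 ms

Correct trials (n=12): 1178, 831, 1248, 1076, 1093, 1242, 902, 1136, 1027, 1266, 806, 754
Mean correct RT = 12559/12 = 1046.5833 ms
Proportion correct = 12/14
IES = 1046.5833 / (12/14) = 1221.014 ms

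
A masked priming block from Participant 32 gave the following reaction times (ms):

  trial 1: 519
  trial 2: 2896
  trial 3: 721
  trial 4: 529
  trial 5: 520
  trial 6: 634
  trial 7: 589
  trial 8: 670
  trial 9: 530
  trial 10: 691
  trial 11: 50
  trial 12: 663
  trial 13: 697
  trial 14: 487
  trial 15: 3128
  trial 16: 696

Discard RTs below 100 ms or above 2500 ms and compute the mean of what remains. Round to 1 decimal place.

611.2 ms

Excluded: 50, 2896, 3128
Retained (n=13): Σ = 7946
Mean = 7946/13 = 611.2308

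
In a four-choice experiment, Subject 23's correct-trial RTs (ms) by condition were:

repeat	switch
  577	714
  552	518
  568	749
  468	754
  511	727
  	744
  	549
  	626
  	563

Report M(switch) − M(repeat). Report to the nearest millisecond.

125 ms

M(repeat) = 2676/5 = 535.200
M(switch) = 5944/9 = 660.444
Difference = 660.444 − 535.200 = 125.244 ms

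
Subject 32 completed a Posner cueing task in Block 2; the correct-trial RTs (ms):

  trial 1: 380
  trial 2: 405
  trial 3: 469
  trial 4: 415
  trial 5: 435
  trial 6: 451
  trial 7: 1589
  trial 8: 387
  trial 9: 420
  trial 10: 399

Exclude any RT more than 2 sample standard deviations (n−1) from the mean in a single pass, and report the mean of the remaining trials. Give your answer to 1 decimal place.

417.9 ms

n = 10, ΣRT = 5350, M = 535.000
Σ(x−M)² = 1241278.00; s = √(1241278.00/9) = 371.376
Cutoffs: 535.000 ± 2·371.376 → [-207.8, 1277.8]
Outside: 1589 → excluded.
Retained (n=9): Σ = 3761, mean = 3761/9 = 417.889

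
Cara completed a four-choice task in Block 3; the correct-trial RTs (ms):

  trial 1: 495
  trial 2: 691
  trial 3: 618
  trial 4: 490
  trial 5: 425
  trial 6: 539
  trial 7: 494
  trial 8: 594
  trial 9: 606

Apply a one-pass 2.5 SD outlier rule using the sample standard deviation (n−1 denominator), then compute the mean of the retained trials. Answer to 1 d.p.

n = 9, ΣRT = 4952, M = 550.222
Σ(x−M)² = 55083.56; s = √(55083.56/8) = 82.979
Cutoffs: 550.222 ± 2.5·82.979 → [342.8, 757.7]
No RTs fall outside the cutoffs; all 9 retained. Mean = 4952/9 = 550.222

550.2 ms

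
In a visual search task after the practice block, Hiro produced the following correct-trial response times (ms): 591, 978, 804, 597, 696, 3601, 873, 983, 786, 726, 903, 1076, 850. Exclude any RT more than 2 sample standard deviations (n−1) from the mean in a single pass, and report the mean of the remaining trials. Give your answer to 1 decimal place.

n = 13, ΣRT = 13464, M = 1035.692
Σ(x−M)² = 7384620.77; s = √(7384620.77/12) = 784.465
Cutoffs: 1035.692 ± 2·784.465 → [-533.2, 2604.6]
Outside: 3601 → excluded.
Retained (n=12): Σ = 9863, mean = 9863/12 = 821.917

821.9 ms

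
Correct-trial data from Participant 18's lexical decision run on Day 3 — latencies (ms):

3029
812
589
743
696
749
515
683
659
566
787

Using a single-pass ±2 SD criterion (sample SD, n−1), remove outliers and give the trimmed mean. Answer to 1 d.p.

n = 11, ΣRT = 9828, M = 893.455
Σ(x−M)² = 5103420.73; s = √(5103420.73/10) = 714.382
Cutoffs: 893.455 ± 2·714.382 → [-535.3, 2322.2]
Outside: 3029 → excluded.
Retained (n=10): Σ = 6799, mean = 6799/10 = 679.900

679.9 ms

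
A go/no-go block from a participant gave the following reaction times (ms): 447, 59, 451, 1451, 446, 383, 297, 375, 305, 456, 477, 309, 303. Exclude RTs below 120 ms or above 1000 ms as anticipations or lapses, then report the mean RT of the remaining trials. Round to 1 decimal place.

Excluded: 59, 1451
Retained (n=11): Σ = 4249
Mean = 4249/11 = 386.2727

386.3 ms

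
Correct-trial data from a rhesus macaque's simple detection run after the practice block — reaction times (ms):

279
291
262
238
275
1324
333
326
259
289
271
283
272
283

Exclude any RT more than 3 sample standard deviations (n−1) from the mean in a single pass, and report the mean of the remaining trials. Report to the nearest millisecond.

282 ms

n = 14, ΣRT = 4985, M = 356.071
Σ(x−M)² = 1016764.93; s = √(1016764.93/13) = 279.665
Cutoffs: 356.071 ± 3·279.665 → [-482.9, 1195.1]
Outside: 1324 → excluded.
Retained (n=13): Σ = 3661, mean = 3661/13 = 281.615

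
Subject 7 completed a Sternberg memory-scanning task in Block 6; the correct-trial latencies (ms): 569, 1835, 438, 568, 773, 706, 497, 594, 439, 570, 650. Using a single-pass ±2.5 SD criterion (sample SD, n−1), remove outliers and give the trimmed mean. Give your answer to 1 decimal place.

n = 11, ΣRT = 7639, M = 694.455
Σ(x−M)² = 1536446.73; s = √(1536446.73/10) = 391.975
Cutoffs: 694.455 ± 2.5·391.975 → [-285.5, 1674.4]
Outside: 1835 → excluded.
Retained (n=10): Σ = 5804, mean = 5804/10 = 580.400

580.4 ms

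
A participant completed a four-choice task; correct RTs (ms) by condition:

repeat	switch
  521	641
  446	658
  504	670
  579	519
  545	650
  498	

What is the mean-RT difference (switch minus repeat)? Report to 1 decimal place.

112.1 ms

M(repeat) = 3093/6 = 515.500
M(switch) = 3138/5 = 627.600
Difference = 627.600 − 515.500 = 112.100 ms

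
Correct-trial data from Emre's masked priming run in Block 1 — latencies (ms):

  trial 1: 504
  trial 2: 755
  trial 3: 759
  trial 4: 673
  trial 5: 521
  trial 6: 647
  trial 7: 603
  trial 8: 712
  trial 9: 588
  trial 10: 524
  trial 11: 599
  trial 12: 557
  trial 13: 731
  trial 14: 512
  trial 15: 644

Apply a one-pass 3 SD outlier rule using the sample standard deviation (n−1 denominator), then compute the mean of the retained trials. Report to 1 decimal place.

621.9 ms

n = 15, ΣRT = 9329, M = 621.933
Σ(x−M)² = 112248.93; s = √(112248.93/14) = 89.542
Cutoffs: 621.933 ± 3·89.542 → [353.3, 890.6]
No RTs fall outside the cutoffs; all 15 retained. Mean = 9329/15 = 621.933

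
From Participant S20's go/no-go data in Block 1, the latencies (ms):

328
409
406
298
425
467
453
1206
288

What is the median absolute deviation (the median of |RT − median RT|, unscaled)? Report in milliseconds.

58 ms

Sorted: 288, 298, 328, 406, 409, 425, 453, 467, 1206 → median = 409
|x − 409|: 81, 0, 3, 111, 16, 58, 44, 797, 121
Sorted deviations: 0, 3, 16, 44, 58, 81, 111, 121, 797 → MAD = 58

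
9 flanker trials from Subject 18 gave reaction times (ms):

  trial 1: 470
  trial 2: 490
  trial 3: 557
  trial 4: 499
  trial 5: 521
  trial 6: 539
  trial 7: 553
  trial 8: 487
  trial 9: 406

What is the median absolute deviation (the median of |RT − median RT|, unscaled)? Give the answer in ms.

Sorted: 406, 470, 487, 490, 499, 521, 539, 553, 557 → median = 499
|x − 499|: 29, 9, 58, 0, 22, 40, 54, 12, 93
Sorted deviations: 0, 9, 12, 22, 29, 40, 54, 58, 93 → MAD = 29

29 ms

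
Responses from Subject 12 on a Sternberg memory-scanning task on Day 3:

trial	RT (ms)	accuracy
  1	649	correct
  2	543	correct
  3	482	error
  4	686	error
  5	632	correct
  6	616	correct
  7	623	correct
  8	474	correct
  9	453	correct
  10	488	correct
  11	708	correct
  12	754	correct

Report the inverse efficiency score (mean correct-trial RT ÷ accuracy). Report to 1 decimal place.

712.8 ms

Correct trials (n=10): 649, 543, 632, 616, 623, 474, 453, 488, 708, 754
Mean correct RT = 5940/10 = 594.0000 ms
Proportion correct = 10/12
IES = 594.0000 / (10/12) = 712.800 ms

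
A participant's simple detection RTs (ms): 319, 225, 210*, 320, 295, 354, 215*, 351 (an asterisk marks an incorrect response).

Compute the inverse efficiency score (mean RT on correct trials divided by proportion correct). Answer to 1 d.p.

414.2 ms

Correct trials (n=6): 319, 225, 320, 295, 354, 351
Mean correct RT = 1864/6 = 310.6667 ms
Proportion correct = 6/8
IES = 310.6667 / (6/8) = 414.222 ms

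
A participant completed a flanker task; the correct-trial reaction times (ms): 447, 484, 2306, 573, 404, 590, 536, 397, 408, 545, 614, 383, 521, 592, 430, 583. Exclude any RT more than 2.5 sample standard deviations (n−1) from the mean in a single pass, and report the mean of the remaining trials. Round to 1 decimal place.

n = 16, ΣRT = 9813, M = 613.312
Σ(x−M)² = 3151683.44; s = √(3151683.44/15) = 458.380
Cutoffs: 613.312 ± 2.5·458.380 → [-532.6, 1759.3]
Outside: 2306 → excluded.
Retained (n=15): Σ = 7507, mean = 7507/15 = 500.467

500.5 ms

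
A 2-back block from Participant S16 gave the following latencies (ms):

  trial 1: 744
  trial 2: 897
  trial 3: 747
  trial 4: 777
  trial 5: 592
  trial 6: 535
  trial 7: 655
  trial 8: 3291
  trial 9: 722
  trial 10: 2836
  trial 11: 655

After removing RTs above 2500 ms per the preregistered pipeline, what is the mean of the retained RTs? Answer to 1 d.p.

Excluded: 2836, 3291
Retained (n=9): Σ = 6324
Mean = 6324/9 = 702.6667

702.7 ms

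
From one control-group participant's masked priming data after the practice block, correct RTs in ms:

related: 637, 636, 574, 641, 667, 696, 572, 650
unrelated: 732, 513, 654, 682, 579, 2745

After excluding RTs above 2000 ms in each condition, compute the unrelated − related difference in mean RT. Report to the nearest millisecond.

unrelated: exclude 2745
M(related) = 5073/8 = 634.125
M(unrelated) = 3160/5 = 632.000
Difference = 632.000 − 634.125 = -2.125 ms

-2 ms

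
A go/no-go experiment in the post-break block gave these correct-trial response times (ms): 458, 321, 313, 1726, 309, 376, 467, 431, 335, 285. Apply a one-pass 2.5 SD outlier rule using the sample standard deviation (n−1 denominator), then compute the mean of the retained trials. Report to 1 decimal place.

366.1 ms

n = 10, ΣRT = 5021, M = 502.100
Σ(x−M)² = 1702962.90; s = √(1702962.90/9) = 434.992
Cutoffs: 502.100 ± 2.5·434.992 → [-585.4, 1589.6]
Outside: 1726 → excluded.
Retained (n=9): Σ = 3295, mean = 3295/9 = 366.111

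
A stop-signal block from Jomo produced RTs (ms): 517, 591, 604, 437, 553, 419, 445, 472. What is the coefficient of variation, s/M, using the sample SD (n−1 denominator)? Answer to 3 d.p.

n = 8, Σ = 4038, M = 504.7500
Σ(x−M)² = 36353.500; s = √(36353.500/7) = 72.0650
CV = 72.0650 / 504.7500 = 0.14277

0.143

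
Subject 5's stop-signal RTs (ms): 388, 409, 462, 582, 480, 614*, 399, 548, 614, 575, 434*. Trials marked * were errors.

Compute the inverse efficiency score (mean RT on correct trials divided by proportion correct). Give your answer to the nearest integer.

605 ms

Correct trials (n=9): 388, 409, 462, 582, 480, 399, 548, 614, 575
Mean correct RT = 4457/9 = 495.2222 ms
Proportion correct = 9/11
IES = 495.2222 / (9/11) = 605.272 ms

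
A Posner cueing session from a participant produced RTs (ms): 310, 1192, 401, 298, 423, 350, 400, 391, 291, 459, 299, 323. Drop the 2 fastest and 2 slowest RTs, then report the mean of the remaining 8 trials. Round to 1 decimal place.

Sorted: 291, 298, 299, 310, 323, 350, 391, 400, 401, 423, 459, 1192
Drop lowest 2 (291, 298) and highest 2 (459, 1192)
Remaining (n=8): Σ = 2897, mean = 2897/8 = 362.125

362.1 ms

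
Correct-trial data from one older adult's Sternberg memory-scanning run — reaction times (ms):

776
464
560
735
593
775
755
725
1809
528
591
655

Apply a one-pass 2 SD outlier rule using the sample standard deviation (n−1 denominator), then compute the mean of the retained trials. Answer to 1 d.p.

n = 12, ΣRT = 8966, M = 747.167
Σ(x−M)² = 1349695.67; s = √(1349695.67/11) = 350.285
Cutoffs: 747.167 ± 2·350.285 → [46.6, 1447.7]
Outside: 1809 → excluded.
Retained (n=11): Σ = 7157, mean = 7157/11 = 650.636

650.6 ms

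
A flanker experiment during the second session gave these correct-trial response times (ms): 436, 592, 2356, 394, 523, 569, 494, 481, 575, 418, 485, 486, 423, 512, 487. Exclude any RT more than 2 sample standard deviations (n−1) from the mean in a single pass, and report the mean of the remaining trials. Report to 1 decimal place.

n = 15, ΣRT = 9231, M = 615.400
Σ(x−M)² = 3293473.60; s = √(3293473.60/14) = 485.024
Cutoffs: 615.400 ± 2·485.024 → [-354.6, 1585.4]
Outside: 2356 → excluded.
Retained (n=14): Σ = 6875, mean = 6875/14 = 491.071

491.1 ms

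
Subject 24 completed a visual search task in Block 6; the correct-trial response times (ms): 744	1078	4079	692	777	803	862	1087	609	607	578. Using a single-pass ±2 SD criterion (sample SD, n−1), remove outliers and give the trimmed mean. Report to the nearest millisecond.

784 ms

n = 11, ΣRT = 11916, M = 1083.273
Σ(x−M)² = 10171012.18; s = √(10171012.18/10) = 1008.514
Cutoffs: 1083.273 ± 2·1008.514 → [-933.8, 3100.3]
Outside: 4079 → excluded.
Retained (n=10): Σ = 7837, mean = 7837/10 = 783.700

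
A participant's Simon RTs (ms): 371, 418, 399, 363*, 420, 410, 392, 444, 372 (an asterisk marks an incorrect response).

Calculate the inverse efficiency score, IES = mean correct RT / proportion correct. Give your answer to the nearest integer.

Correct trials (n=8): 371, 418, 399, 420, 410, 392, 444, 372
Mean correct RT = 3226/8 = 403.2500 ms
Proportion correct = 8/9
IES = 403.2500 / (8/9) = 453.656 ms

454 ms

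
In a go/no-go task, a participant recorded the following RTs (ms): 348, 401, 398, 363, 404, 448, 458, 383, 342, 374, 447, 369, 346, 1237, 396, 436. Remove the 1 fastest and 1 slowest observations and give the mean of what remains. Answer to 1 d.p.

397.9 ms

Sorted: 342, 346, 348, 363, 369, 374, 383, 396, 398, 401, 404, 436, 447, 448, 458, 1237
Drop lowest 1 (342) and highest 1 (1237)
Remaining (n=14): Σ = 5571, mean = 5571/14 = 397.929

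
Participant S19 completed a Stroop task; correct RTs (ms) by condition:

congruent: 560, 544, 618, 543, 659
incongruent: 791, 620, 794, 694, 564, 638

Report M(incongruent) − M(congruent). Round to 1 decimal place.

98.7 ms

M(congruent) = 2924/5 = 584.800
M(incongruent) = 4101/6 = 683.500
Difference = 683.500 − 584.800 = 98.700 ms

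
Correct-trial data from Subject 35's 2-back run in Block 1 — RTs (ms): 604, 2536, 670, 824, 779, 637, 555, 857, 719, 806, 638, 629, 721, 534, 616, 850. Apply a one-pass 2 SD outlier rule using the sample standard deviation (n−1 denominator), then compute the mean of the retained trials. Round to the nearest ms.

696 ms

n = 16, ΣRT = 12975, M = 810.938
Σ(x−M)² = 3333392.94; s = √(3333392.94/15) = 471.409
Cutoffs: 810.938 ± 2·471.409 → [-131.9, 1753.8]
Outside: 2536 → excluded.
Retained (n=15): Σ = 10439, mean = 10439/15 = 695.933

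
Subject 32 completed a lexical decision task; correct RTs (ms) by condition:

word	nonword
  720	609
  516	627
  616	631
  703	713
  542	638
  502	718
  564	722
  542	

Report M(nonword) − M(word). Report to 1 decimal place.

M(word) = 4705/8 = 588.125
M(nonword) = 4658/7 = 665.429
Difference = 665.429 − 588.125 = 77.304 ms

77.3 ms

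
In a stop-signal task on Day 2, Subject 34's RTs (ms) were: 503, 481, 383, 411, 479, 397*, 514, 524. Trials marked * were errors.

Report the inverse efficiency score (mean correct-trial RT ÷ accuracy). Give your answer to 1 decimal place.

538.0 ms

Correct trials (n=7): 503, 481, 383, 411, 479, 514, 524
Mean correct RT = 3295/7 = 470.7143 ms
Proportion correct = 7/8
IES = 470.7143 / (7/8) = 537.959 ms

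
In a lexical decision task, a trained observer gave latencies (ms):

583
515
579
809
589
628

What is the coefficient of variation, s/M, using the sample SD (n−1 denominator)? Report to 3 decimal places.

n = 6, Σ = 3703, M = 617.1667
Σ(x−M)² = 50772.833; s = √(50772.833/5) = 100.7699
CV = 100.7699 / 617.1667 = 0.16328

0.163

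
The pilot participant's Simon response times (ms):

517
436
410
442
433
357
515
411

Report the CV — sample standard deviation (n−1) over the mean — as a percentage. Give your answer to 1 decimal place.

n = 8, Σ = 3521, M = 440.1250
Σ(x−M)² = 20252.875; s = √(20252.875/7) = 53.7891
CV = 53.7891 / 440.1250 = 0.12221 = 12.221%

12.2%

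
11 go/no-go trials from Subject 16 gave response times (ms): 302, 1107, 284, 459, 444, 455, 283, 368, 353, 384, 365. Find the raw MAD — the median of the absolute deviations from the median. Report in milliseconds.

Sorted: 283, 284, 302, 353, 365, 368, 384, 444, 455, 459, 1107 → median = 368
|x − 368|: 66, 739, 84, 91, 76, 87, 85, 0, 15, 16, 3
Sorted deviations: 0, 3, 15, 16, 66, 76, 84, 85, 87, 91, 739 → MAD = 76

76 ms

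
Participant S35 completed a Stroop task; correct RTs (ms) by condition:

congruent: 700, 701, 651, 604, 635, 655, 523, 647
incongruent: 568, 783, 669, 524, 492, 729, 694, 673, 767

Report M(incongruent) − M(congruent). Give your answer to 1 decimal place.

M(congruent) = 5116/8 = 639.500
M(incongruent) = 5899/9 = 655.444
Difference = 655.444 − 639.500 = 15.944 ms

15.9 ms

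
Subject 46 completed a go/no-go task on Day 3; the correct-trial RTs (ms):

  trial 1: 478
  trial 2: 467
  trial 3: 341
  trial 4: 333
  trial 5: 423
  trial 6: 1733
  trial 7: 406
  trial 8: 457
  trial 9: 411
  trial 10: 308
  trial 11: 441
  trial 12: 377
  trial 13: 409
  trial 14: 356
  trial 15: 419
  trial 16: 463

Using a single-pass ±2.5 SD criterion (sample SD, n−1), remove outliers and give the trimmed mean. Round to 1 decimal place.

405.9 ms

n = 16, ΣRT = 7822, M = 488.875
Σ(x−M)² = 1690007.75; s = √(1690007.75/15) = 335.659
Cutoffs: 488.875 ± 2.5·335.659 → [-350.3, 1328.0]
Outside: 1733 → excluded.
Retained (n=15): Σ = 6089, mean = 6089/15 = 405.933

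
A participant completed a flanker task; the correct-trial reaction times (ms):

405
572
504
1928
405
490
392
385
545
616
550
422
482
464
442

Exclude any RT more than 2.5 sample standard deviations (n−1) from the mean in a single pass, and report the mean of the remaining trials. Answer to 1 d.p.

476.7 ms

n = 15, ΣRT = 8602, M = 573.467
Σ(x−M)² = 2035511.73; s = √(2035511.73/14) = 381.305
Cutoffs: 573.467 ± 2.5·381.305 → [-379.8, 1526.7]
Outside: 1928 → excluded.
Retained (n=14): Σ = 6674, mean = 6674/14 = 476.714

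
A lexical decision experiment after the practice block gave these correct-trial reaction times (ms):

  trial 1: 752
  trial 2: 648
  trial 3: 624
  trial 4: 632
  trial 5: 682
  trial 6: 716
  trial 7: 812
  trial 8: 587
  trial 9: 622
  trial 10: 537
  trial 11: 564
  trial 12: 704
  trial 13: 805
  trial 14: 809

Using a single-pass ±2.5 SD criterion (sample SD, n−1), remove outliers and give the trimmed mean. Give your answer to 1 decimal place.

n = 14, ΣRT = 9494, M = 678.143
Σ(x−M)² = 109083.71; s = √(109083.71/13) = 91.603
Cutoffs: 678.143 ± 2.5·91.603 → [449.1, 907.1]
No RTs fall outside the cutoffs; all 14 retained. Mean = 9494/14 = 678.143

678.1 ms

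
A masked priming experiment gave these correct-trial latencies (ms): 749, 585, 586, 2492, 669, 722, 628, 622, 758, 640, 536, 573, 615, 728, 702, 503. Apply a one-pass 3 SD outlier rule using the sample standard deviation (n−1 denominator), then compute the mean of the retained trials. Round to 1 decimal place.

641.1 ms

n = 16, ΣRT = 12108, M = 756.750
Σ(x−M)² = 3297881.00; s = √(3297881.00/15) = 468.891
Cutoffs: 756.750 ± 3·468.891 → [-649.9, 2163.4]
Outside: 2492 → excluded.
Retained (n=15): Σ = 9616, mean = 9616/15 = 641.067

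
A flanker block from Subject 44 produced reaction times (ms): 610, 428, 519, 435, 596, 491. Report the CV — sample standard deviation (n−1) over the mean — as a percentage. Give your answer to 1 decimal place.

n = 6, Σ = 3079, M = 513.1667
Σ(x−M)² = 30126.833; s = √(30126.833/5) = 77.6232
CV = 77.6232 / 513.1667 = 0.15126 = 15.126%

15.1%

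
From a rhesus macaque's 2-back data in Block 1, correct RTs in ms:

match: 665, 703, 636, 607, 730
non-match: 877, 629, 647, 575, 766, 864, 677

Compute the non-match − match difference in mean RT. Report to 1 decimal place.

51.1 ms

M(match) = 3341/5 = 668.200
M(non-match) = 5035/7 = 719.286
Difference = 719.286 − 668.200 = 51.086 ms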